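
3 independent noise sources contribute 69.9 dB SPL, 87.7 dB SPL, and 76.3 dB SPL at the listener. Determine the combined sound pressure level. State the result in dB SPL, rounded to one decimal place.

88.1 dB SPL

For uncorrelated sources the intensities add, so convert each level to linear form, sum, and take 10·log₁₀ of the total.
Σ 10^(L/10) = 10^(69.9/10) + 10^(87.7/10) + 10^(76.3/10) = 6.413e+08.
L_total = 10·log₁₀(6.413e+08) = 88.07 dB SPL.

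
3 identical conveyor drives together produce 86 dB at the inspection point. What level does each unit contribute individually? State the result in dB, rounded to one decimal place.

81.2 dB

3 equal contributions raise the level by 10·log₁₀ 3 = 4.771 dB, so each unit alone gives 86 − 4.771.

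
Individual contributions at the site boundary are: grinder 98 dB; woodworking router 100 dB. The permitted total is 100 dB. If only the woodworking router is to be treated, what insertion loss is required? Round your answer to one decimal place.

Everything except the woodworking router sums to 10^(98/10) = 6.310e+09 in linear terms, 98.00 dB.
To meet 100 dB overall, the treated woodworking router may contribute at most 10^(100/10) − 6.310e+09 = 3.690e+09, i.e. 95.67 dB.
So the woodworking router must be reduced from 100 to 95.67 dB: IL = 4.33 dB.

4.3 dB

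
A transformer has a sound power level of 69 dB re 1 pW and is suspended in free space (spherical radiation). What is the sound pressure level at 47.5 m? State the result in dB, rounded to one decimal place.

Free-field spherical radiation: L_p = L_w − 10·log₁₀(4π·r²), r = 47.5 m.
4π·r² = 2.835e+04 m², 10·log₁₀ of that is 44.526 dB.
L_p = 69 − 44.526 = 24.47 dB.

24.5 dB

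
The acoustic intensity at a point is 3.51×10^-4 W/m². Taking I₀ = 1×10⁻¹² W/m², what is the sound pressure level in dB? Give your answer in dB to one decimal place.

85.5 dB

Dividing by I₀ shifts the exponent by 12: I/I₀ = 3.51×10^8.
L = 10·(0.5453 + 8) = 85.45 dB.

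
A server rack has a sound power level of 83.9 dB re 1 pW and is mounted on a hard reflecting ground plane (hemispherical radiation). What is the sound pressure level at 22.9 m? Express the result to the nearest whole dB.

L_p = L_w − 10·log₁₀(2π·r²) with r = 22.9 m.
2π·r² = 3295 m², 10·log₁₀ of that is 35.179 dB.
L_p = 83.9 − 35.179 = 48.72 dB.

49 dB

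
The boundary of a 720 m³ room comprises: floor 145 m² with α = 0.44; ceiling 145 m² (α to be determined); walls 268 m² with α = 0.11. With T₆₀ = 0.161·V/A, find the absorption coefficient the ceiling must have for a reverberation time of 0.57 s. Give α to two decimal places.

Required total absorption A = 0.161·720/0.57 = 203.37 m².
Absorption from the other surfaces = 145·0.44 + 268·0.11 = 93.28 m², so the ceiling must supply 110.09 m² over 145 m².
α = 110.09/145 = 0.759.

0.76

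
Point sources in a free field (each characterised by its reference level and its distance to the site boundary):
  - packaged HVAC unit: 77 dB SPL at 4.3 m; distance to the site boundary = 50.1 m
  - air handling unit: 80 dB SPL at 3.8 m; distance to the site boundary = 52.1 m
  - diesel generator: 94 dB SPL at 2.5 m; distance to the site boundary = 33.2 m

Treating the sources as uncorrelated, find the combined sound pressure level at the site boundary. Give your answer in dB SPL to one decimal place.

71.8 dB SPL

First find each source's level at the receiver (point-source: −20·log₁₀(r/r_ref)), then combine on an intensity basis.
packaged HVAC unit: 77 − 20·log₁₀(50.1/4.3) = 77 − 21.33 = 55.67 dB SPL.
air handling unit: 80 − 20·log₁₀(52.1/3.8) = 80 − 22.74 = 57.26 dB SPL.
diesel generator: 94 − 20·log₁₀(33.2/2.5) = 94 − 22.46 = 71.54 dB SPL.
Σ 10^(L/10) = 1.514e+07 → L_total = 10·log₁₀(1.514e+07) = 71.80 dB SPL.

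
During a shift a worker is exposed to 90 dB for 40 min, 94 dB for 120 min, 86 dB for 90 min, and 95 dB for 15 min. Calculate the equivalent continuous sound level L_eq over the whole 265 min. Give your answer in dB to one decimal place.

92.0 dB

Weight each interval's intensity by its duration and average over T = 265 min:
Σ tᵢ·10^(Lᵢ/10) = 40·10^(90/10) + 120·10^(94/10) + 90·10^(86/10) + 15·10^(95/10) = 4.247e+11.
L_eq = 10·log₁₀(4.247e+11/265) = 92.05 dB.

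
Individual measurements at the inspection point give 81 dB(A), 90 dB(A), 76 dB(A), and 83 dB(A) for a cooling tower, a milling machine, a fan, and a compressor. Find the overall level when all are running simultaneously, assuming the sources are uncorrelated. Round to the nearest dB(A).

Incoherent sources combine by intensity addition: L_total = 10·log₁₀(Σ 10^(L_i/10)).
Σ 10^(L/10) = 10^(81/10) + 10^(90/10) + 10^(76/10) + 10^(83/10) = 1.365e+09.
L_total = 10·log₁₀(1.365e+09) = 91.35 dB(A).

91 dB(A)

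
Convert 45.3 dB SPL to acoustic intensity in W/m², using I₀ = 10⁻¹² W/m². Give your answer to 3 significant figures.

3.39e-08 W/m²

L = 10·log₁₀(I/I₀) ⇒ I = I₀·10^(L/10) = 10⁻¹² × 10^4.53.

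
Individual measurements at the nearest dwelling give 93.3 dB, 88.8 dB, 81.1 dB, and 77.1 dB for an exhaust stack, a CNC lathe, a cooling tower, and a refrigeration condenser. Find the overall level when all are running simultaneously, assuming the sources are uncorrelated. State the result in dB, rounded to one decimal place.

Incoherent sources combine by intensity addition: L_total = 10·log₁₀(Σ 10^(L_i/10)).
Σ 10^(L/10) = 10^(93.3/10) + 10^(88.8/10) + 10^(81.1/10) + 10^(77.1/10) = 3.077e+09.
L_total = 10·log₁₀(3.077e+09) = 94.88 dB.

94.9 dB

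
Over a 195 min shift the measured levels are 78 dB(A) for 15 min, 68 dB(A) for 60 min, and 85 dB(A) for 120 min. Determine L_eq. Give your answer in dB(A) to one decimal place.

83.0 dB(A)

The energy average is taken in the linear domain: L_eq = 10·log₁₀[(Σ tᵢ·10^(Lᵢ/10))/T], T = 195 min.
Σ tᵢ·10^(Lᵢ/10) = 15·10^(78/10) + 60·10^(68/10) + 120·10^(85/10) = 3.927e+10.
L_eq = 10·log₁₀(3.927e+10/195) = 83.04 dB(A).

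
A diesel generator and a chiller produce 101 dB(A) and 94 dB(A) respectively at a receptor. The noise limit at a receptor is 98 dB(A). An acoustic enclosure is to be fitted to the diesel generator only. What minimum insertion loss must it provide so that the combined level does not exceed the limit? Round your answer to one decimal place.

5.2 dB

Fixed contribution from the other source: Σ 10^(L/10) = 10^(94/10) = 2.512e+09 (94.00 dB(A)).
The limit corresponds to 10^(98/10) = 6.310e+09; subtracting the fixed part leaves 3.798e+09 for the diesel generator, i.e. 95.80 dB(A).
So the diesel generator must be reduced from 101 to 95.80 dB(A): IL = 5.20 dB.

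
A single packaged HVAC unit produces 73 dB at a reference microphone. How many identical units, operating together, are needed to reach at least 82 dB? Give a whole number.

The shortfall is 82 − 73 = 9.0 dB, and N units add 10·log₁₀ N, so need 10·log₁₀ N ≥ 9.0.
N ≥ 10^(9.0/10) = 7.943, so N = 8.

8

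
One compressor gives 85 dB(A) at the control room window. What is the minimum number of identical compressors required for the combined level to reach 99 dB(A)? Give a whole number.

N identical sources give L₁ + 10·log₁₀ N, so require 10·log₁₀ N ≥ 99 − 85 = 14.0 dB.
N ≥ 10^(14.0/10) = 25.119, so N = 26.

26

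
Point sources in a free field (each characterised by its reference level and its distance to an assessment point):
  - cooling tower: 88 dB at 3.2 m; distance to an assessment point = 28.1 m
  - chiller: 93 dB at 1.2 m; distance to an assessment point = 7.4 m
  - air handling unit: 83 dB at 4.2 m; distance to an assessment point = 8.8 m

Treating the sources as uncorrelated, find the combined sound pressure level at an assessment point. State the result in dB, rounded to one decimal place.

80.3 dB

First find each source's level at the receiver (point-source: −20·log₁₀(r/r_ref)), then combine on an intensity basis.
cooling tower: 88 − 20·log₁₀(28.1/3.2) = 88 − 18.87 = 69.13 dB.
chiller: 93 − 20·log₁₀(7.4/1.2) = 93 − 15.80 = 77.20 dB.
air handling unit: 83 − 20·log₁₀(8.8/4.2) = 83 − 6.42 = 76.58 dB.
Σ 10^(L/10) = 1.061e+08 → L_total = 10·log₁₀(1.061e+08) = 80.26 dB.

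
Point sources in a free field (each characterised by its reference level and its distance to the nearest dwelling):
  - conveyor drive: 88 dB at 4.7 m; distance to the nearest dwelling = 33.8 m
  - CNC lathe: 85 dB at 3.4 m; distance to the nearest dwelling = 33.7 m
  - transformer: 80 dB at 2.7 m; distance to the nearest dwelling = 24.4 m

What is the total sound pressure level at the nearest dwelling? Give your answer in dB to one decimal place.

72.2 dB

First find each source's level at the receiver (point-source: −20·log₁₀(r/r_ref)), then combine on an intensity basis.
conveyor drive: 88 − 20·log₁₀(33.8/4.7) = 88 − 17.14 = 70.86 dB.
CNC lathe: 85 − 20·log₁₀(33.7/3.4) = 85 − 19.92 = 65.08 dB.
transformer: 80 − 20·log₁₀(24.4/2.7) = 80 − 19.12 = 60.88 dB.
Σ 10^(L/10) = 1.664e+07 → L_total = 10·log₁₀(1.664e+07) = 72.21 dB.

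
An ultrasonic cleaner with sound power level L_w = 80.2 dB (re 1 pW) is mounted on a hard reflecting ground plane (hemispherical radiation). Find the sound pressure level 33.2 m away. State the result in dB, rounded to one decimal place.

The power spreads over a hemisphere of area 2π·r², so L_p = L_w − 10·log₁₀(2π·r²).
2π·r² = 6926 m², 10·log₁₀ of that is 38.405 dB.
L_p = 80.2 − 38.405 = 41.80 dB.

41.8 dB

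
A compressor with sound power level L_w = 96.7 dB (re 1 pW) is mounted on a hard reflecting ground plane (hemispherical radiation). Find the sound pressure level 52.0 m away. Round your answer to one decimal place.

Free-field hemispherical radiation: L_p = L_w − 10·log₁₀(2π·r²), r = 52.0 m.
2π·r² = 1.699e+04 m², 10·log₁₀ of that is 42.302 dB.
L_p = 96.7 − 42.302 = 54.40 dB.

54.4 dB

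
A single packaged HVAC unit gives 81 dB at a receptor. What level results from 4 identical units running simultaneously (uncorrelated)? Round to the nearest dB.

87 dB

N identical incoherent sources raise the level by 10·log₁₀ N.
L_total = 81 + 10·log₁₀(4) = 81 + 6.021 = 87.02 dB.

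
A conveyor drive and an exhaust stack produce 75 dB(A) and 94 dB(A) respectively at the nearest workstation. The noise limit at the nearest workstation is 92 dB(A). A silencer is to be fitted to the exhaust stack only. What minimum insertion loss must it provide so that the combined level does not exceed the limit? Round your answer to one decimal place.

2.1 dB

The untreated sources together contribute 10^(75/10) = 3.162e+07, i.e. 75.00 dB(A).
The limit corresponds to 10^(92/10) = 1.585e+09; subtracting the fixed part leaves 1.553e+09 for the exhaust stack, i.e. 91.91 dB(A).
So the exhaust stack must be reduced from 94 to 91.91 dB(A): IL = 2.09 dB.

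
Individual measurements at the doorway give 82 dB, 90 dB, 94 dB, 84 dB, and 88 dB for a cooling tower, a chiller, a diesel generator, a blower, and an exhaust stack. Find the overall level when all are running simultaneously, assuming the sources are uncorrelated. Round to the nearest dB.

97 dB

Incoherent sources combine by intensity addition: L_total = 10·log₁₀(Σ 10^(L_i/10)).
Σ 10^(L/10) = 10^(82/10) + 10^(90/10) + 10^(94/10) + 10^(84/10) + 10^(88/10) = 4.553e+09.
L_total = 10·log₁₀(4.553e+09) = 96.58 dB.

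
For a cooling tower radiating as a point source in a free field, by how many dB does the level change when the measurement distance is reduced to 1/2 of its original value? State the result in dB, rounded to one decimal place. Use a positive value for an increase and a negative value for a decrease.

+6.0 dB

With spherical spreading the level changes by −20·log₁₀(r₂/r₁).
ΔL = −20·log₁₀(0.5) = +6.02 dB.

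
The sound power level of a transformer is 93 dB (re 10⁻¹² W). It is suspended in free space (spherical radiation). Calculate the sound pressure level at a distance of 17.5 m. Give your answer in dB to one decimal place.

L_p = L_w − 10·log₁₀(4π·r²) with r = 17.5 m.
4π·r² = 3848 m², 10·log₁₀ of that is 35.853 dB.
L_p = 93 − 35.853 = 57.15 dB.

57.1 dB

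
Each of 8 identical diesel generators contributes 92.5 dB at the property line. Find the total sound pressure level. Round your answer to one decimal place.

With 8 equal, uncorrelated contributions the intensity is 8× that of one unit, giving a rise of 10·log₁₀ 8.
L_total = 92.5 + 10·log₁₀(8) = 92.5 + 9.031 = 101.53 dB.

101.5 dB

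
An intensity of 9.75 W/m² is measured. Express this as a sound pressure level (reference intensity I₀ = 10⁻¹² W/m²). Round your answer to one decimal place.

Dividing by I₀ shifts the exponent by 12: I/I₀ = 9.75×10^12.
L = 10·(0.9890 + 12) = 129.89 dB.

129.9 dB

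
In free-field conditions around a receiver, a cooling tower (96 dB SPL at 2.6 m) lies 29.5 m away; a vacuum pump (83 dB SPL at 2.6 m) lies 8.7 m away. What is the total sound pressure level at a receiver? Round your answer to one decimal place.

Propagate each source to the receiver with L = L_ref − 20·log₁₀(r/r_ref), then add intensities.
cooling tower: 96 − 20·log₁₀(29.5/2.6) = 96 − 21.10 = 74.90 dB SPL.
vacuum pump: 83 − 20·log₁₀(8.7/2.6) = 83 − 10.49 = 72.51 dB SPL.
Σ 10^(L/10) = 4.874e+07 → L_total = 10·log₁₀(4.874e+07) = 76.88 dB SPL.

76.9 dB SPL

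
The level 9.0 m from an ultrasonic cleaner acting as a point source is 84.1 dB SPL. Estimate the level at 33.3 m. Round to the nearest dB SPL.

Spherical spreading from a point source gives a 20·log₁₀(r₂/r₁) drop.
L₂ = 84.1 − 20·log₁₀(33.3/9.0) = 84.1 − 11.364 = 72.74 dB SPL.

73 dB SPL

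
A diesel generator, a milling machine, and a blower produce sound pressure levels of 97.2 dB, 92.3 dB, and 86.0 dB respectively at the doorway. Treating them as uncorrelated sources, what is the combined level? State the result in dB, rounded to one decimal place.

98.7 dB

Incoherent sources combine by intensity addition: L_total = 10·log₁₀(Σ 10^(L_i/10)).
Σ 10^(L/10) = 10^(97.2/10) + 10^(92.3/10) + 10^(86.0/10) = 7.344e+09.
L_total = 10·log₁₀(7.344e+09) = 98.66 dB.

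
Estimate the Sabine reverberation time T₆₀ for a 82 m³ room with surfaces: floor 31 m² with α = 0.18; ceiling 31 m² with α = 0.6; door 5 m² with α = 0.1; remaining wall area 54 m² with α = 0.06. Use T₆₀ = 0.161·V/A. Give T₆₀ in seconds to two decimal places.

0.47 s

Total absorption A = 31·0.18 + 31·0.6 + 5·0.1 + 54·0.06 = 27.92 m² sabins.
T₆₀ = 0.161·V/A = 0.161·82/27.92 = 0.473 s.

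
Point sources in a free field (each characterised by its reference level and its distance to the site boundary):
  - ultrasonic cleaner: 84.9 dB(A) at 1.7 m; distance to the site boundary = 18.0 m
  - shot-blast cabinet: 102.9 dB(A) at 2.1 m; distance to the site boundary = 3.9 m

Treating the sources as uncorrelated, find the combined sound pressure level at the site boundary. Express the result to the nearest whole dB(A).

First find each source's level at the receiver (point-source: −20·log₁₀(r/r_ref)), then combine on an intensity basis.
ultrasonic cleaner: 84.9 − 20·log₁₀(18.0/1.7) = 84.9 − 20.50 = 64.40 dB(A).
shot-blast cabinet: 102.9 − 20·log₁₀(3.9/2.1) = 102.9 − 5.38 = 97.52 dB(A).
Σ 10^(L/10) = 5.656e+09 → L_total = 10·log₁₀(5.656e+09) = 97.53 dB(A).

98 dB(A)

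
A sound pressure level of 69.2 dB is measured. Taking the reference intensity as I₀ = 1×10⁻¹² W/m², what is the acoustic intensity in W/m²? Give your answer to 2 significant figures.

8.3e-06 W/m²

L = 10·log₁₀(I/I₀) ⇒ I = I₀·10^(L/10) = 10⁻¹² × 10^6.92.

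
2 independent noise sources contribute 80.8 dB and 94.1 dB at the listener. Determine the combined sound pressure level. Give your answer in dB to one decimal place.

94.3 dB

Incoherent sources combine by intensity addition: L_total = 10·log₁₀(Σ 10^(L_i/10)).
Σ 10^(L/10) = 10^(80.8/10) + 10^(94.1/10) = 2.691e+09.
L_total = 10·log₁₀(2.691e+09) = 94.30 dB.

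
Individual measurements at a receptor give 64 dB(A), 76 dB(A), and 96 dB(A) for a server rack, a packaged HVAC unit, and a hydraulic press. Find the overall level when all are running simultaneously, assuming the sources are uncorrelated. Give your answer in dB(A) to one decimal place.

Incoherent sources combine by intensity addition: L_total = 10·log₁₀(Σ 10^(L_i/10)).
Σ 10^(L/10) = 10^(64/10) + 10^(76/10) + 10^(96/10) = 4.023e+09.
L_total = 10·log₁₀(4.023e+09) = 96.05 dB(A).

96.0 dB(A)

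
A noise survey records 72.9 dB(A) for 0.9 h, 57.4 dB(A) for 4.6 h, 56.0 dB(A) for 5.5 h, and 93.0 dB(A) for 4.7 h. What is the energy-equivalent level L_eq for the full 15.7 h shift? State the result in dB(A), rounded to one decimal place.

L_eq = 10·log₁₀[(1/T)·Σ tᵢ·10^(Lᵢ/10)] with T = 15.7 h.
Σ tᵢ·10^(Lᵢ/10) = 0.9·10^(72.9/10) + 4.6·10^(57.4/10) + 5.5·10^(56.0/10) + 4.7·10^(93.0/10) = 9.400e+09.
L_eq = 10·log₁₀(9.400e+09/15.7) = 87.77 dB(A).

87.8 dB(A)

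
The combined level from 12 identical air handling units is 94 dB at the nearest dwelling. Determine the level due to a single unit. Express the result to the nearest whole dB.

Dividing the total intensity by 12 lowers the level by 10·log₁₀ 12 = 10.792 dB: L₁ = 94 − 10.792.

83 dB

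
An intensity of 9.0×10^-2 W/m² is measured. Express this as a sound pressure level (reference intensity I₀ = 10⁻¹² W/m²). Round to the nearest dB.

I/I₀ = 9.0×10^-2/10⁻¹² = 9.0×10^10, and L = 10·log₁₀(I/I₀).
L = 10·(0.9542 + 10) = 109.54 dB.

110 dB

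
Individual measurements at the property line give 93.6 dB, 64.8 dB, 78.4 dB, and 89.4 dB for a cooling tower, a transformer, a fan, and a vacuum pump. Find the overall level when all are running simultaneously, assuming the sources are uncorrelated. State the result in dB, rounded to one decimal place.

95.1 dB

For uncorrelated sources the intensities add, so convert each level to linear form, sum, and take 10·log₁₀ of the total.
Σ 10^(L/10) = 10^(93.6/10) + 10^(64.8/10) + 10^(78.4/10) + 10^(89.4/10) = 3.234e+09.
L_total = 10·log₁₀(3.234e+09) = 95.10 dB.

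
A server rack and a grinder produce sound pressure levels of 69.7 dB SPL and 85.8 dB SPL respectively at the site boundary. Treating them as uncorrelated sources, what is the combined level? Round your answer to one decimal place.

Incoherent sources combine by intensity addition: L_total = 10·log₁₀(Σ 10^(L_i/10)).
Σ 10^(L/10) = 10^(69.7/10) + 10^(85.8/10) = 3.895e+08.
L_total = 10·log₁₀(3.895e+08) = 85.91 dB SPL.

85.9 dB SPL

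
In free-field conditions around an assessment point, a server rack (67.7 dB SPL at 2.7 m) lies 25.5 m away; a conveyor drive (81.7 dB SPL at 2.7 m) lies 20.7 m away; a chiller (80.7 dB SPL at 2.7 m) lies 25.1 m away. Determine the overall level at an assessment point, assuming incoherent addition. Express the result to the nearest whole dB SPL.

66 dB SPL

Propagate each source to the receiver with L = L_ref − 20·log₁₀(r/r_ref), then add intensities.
server rack: 67.7 − 20·log₁₀(25.5/2.7) = 67.7 − 19.50 = 48.20 dB SPL.
conveyor drive: 81.7 − 20·log₁₀(20.7/2.7) = 81.7 − 17.69 = 64.01 dB SPL.
chiller: 80.7 − 20·log₁₀(25.1/2.7) = 80.7 − 19.37 = 61.33 dB SPL.
Σ 10^(L/10) = 3.942e+06 → L_total = 10·log₁₀(3.942e+06) = 65.96 dB SPL.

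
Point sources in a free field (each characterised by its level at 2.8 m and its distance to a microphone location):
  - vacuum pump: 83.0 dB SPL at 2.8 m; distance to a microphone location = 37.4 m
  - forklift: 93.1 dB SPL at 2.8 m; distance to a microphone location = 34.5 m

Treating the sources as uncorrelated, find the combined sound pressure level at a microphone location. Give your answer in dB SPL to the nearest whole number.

First find each source's level at the receiver (point-source: −20·log₁₀(r/r_ref)), then combine on an intensity basis.
vacuum pump: 83.0 − 20·log₁₀(37.4/2.8) = 83.0 − 22.51 = 60.49 dB SPL.
forklift: 93.1 − 20·log₁₀(34.5/2.8) = 93.1 − 21.81 = 71.29 dB SPL.
Σ 10^(L/10) = 1.457e+07 → L_total = 10·log₁₀(1.457e+07) = 71.63 dB SPL.

72 dB SPL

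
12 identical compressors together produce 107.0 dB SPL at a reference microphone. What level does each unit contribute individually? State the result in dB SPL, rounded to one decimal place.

Dividing the total intensity by 12 lowers the level by 10·log₁₀ 12 = 10.792 dB: L₁ = 107.0 − 10.792.

96.2 dB SPL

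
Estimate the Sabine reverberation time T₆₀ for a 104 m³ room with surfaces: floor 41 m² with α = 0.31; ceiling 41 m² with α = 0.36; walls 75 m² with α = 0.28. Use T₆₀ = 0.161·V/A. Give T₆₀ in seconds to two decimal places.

A = Σ Sᵢαᵢ = 41·0.31 + 41·0.36 + 75·0.28 = 48.47 m².
T₆₀ = 0.161·V/A = 0.161·104/48.47 = 0.345 s.

0.35 s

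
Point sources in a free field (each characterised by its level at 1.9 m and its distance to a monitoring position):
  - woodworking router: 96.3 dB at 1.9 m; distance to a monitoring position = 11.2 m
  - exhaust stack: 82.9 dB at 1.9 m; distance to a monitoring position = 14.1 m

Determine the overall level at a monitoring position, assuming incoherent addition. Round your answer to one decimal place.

81.0 dB

First find each source's level at the receiver (point-source: −20·log₁₀(r/r_ref)), then combine on an intensity basis.
woodworking router: 96.3 − 20·log₁₀(11.2/1.9) = 96.3 − 15.41 = 80.89 dB.
exhaust stack: 82.9 − 20·log₁₀(14.1/1.9) = 82.9 − 17.41 = 65.49 dB.
Σ 10^(L/10) = 1.263e+08 → L_total = 10·log₁₀(1.263e+08) = 81.01 dB.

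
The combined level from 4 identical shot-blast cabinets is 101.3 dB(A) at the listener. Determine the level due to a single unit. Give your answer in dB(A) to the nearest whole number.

Dividing the total intensity by 4 lowers the level by 10·log₁₀ 4 = 6.021 dB: L₁ = 101.3 − 6.021.

95 dB(A)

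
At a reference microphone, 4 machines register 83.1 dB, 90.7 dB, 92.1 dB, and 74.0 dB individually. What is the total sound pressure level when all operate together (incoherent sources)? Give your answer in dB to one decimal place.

94.8 dB

For uncorrelated sources the intensities add, so convert each level to linear form, sum, and take 10·log₁₀ of the total.
Σ 10^(L/10) = 10^(83.1/10) + 10^(90.7/10) + 10^(92.1/10) + 10^(74.0/10) = 3.026e+09.
L_total = 10·log₁₀(3.026e+09) = 94.81 dB.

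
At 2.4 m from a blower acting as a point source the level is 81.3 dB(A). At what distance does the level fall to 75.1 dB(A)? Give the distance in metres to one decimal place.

The 6.2 dB drop corresponds to a distance ratio of 10^(6.2/20) for a point source.
r₂ = 2.4·10^((81.3−75.1)/20) = 2.4·10^(6.2/20) = 4.90 m.

4.9 m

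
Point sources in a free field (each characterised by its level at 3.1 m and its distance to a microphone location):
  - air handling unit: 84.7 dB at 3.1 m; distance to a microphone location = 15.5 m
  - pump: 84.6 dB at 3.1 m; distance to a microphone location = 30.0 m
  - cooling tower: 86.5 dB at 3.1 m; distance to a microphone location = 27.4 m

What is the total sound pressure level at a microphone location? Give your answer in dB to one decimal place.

First find each source's level at the receiver (point-source: −20·log₁₀(r/r_ref)), then combine on an intensity basis.
air handling unit: 84.7 − 20·log₁₀(15.5/3.1) = 84.7 − 13.98 = 70.72 dB.
pump: 84.6 − 20·log₁₀(30.0/3.1) = 84.6 − 19.72 = 64.88 dB.
cooling tower: 86.5 − 20·log₁₀(27.4/3.1) = 86.5 − 18.93 = 67.57 dB.
Σ 10^(L/10) = 2.060e+07 → L_total = 10·log₁₀(2.060e+07) = 73.14 dB.

73.1 dB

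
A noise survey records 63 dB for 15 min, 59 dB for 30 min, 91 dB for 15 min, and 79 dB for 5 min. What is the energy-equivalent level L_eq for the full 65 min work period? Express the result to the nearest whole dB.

L_eq = 10·log₁₀[(1/T)·Σ tᵢ·10^(Lᵢ/10)] with T = 65 min.
Σ tᵢ·10^(Lᵢ/10) = 15·10^(63/10) + 30·10^(59/10) + 15·10^(91/10) + 5·10^(79/10) = 1.933e+10.
L_eq = 10·log₁₀(1.933e+10/65) = 84.73 dB.

85 dB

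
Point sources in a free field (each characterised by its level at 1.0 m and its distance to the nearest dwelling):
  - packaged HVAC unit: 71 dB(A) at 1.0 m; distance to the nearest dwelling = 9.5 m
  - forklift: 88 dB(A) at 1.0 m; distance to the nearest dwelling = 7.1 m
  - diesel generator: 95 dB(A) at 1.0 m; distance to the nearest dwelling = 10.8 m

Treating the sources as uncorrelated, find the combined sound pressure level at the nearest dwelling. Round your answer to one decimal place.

76.0 dB(A)

Propagate each source to the receiver with L = L_ref − 20·log₁₀(r/r_ref), then add intensities.
packaged HVAC unit: 71 − 20·log₁₀(9.5/1.0) = 71 − 19.55 = 51.45 dB(A).
forklift: 88 − 20·log₁₀(7.1/1.0) = 88 − 17.03 = 70.97 dB(A).
diesel generator: 95 − 20·log₁₀(10.8/1.0) = 95 − 20.67 = 74.33 dB(A).
Σ 10^(L/10) = 3.977e+07 → L_total = 10·log₁₀(3.977e+07) = 76.00 dB(A).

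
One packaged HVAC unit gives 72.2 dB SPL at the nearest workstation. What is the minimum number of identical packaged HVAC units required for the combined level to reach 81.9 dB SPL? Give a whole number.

Need L₁ + 10·log₁₀ N ≥ 81.9, i.e. log₁₀ N ≥ 0.97.
N ≥ 10^(9.7/10) = 9.333, so N = 10.

10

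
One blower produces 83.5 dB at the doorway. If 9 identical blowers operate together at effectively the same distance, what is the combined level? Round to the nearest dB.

93 dB

With 9 equal, uncorrelated contributions the intensity is 9× that of one unit, giving a rise of 10·log₁₀ 9.
L_total = 83.5 + 10·log₁₀(9) = 83.5 + 9.542 = 93.04 dB.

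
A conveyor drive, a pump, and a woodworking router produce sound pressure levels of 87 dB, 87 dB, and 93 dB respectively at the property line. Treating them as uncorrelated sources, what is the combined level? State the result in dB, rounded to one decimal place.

For uncorrelated sources the intensities add, so convert each level to linear form, sum, and take 10·log₁₀ of the total.
Σ 10^(L/10) = 10^(87/10) + 10^(87/10) + 10^(93/10) = 2.998e+09.
L_total = 10·log₁₀(2.998e+09) = 94.77 dB.

94.8 dB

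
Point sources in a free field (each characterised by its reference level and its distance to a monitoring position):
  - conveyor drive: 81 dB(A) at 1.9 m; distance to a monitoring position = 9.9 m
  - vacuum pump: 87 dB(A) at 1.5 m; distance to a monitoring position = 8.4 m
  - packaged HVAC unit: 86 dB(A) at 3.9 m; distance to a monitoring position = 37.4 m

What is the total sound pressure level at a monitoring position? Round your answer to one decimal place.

Apply inverse-square spreading to bring every level to the receiver, then sum 10^(L/10).
conveyor drive: 81 − 20·log₁₀(9.9/1.9) = 81 − 14.34 = 66.66 dB(A).
vacuum pump: 87 − 20·log₁₀(8.4/1.5) = 87 − 14.96 = 72.04 dB(A).
packaged HVAC unit: 86 − 20·log₁₀(37.4/3.9) = 86 − 19.64 = 66.36 dB(A).
Σ 10^(L/10) = 2.495e+07 → L_total = 10·log₁₀(2.495e+07) = 73.97 dB(A).

74.0 dB(A)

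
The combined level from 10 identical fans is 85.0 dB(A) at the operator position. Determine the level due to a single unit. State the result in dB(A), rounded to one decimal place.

75.0 dB(A)

10 equal contributions raise the level by 10·log₁₀ 10 = 10.000 dB, so each unit alone gives 85.0 − 10.000.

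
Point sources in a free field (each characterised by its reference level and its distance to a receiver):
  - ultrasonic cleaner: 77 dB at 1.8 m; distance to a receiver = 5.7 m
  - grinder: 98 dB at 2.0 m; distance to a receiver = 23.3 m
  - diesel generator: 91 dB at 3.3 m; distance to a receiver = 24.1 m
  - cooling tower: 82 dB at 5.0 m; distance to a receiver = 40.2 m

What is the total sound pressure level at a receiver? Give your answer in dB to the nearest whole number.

79 dB

First find each source's level at the receiver (point-source: −20·log₁₀(r/r_ref)), then combine on an intensity basis.
ultrasonic cleaner: 77 − 20·log₁₀(5.7/1.8) = 77 − 10.01 = 66.99 dB.
grinder: 98 − 20·log₁₀(23.3/2.0) = 98 − 21.33 = 76.67 dB.
diesel generator: 91 − 20·log₁₀(24.1/3.3) = 91 − 17.27 = 73.73 dB.
cooling tower: 82 − 20·log₁₀(40.2/5.0) = 82 − 18.11 = 63.89 dB.
Σ 10^(L/10) = 7.754e+07 → L_total = 10·log₁₀(7.754e+07) = 78.90 dB.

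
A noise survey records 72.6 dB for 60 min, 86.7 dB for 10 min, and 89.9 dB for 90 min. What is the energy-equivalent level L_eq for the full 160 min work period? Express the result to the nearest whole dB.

Weight each interval's intensity by its duration and average over T = 160 min:
Σ tᵢ·10^(Lᵢ/10) = 60·10^(72.6/10) + 10·10^(86.7/10) + 90·10^(89.9/10) = 9.372e+10.
L_eq = 10·log₁₀(9.372e+10/160) = 87.68 dB.

88 dB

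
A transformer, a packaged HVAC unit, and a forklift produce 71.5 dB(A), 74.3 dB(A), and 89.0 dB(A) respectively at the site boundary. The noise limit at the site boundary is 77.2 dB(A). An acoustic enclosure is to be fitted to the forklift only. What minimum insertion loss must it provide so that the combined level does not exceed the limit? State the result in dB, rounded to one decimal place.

Everything except the forklift sums to 10^(71.5/10) + 10^(74.3/10) = 4.104e+07 in linear terms, 76.13 dB(A).
The limit corresponds to 10^(77.2/10) = 5.248e+07; subtracting the fixed part leaves 1.144e+07 for the forklift, i.e. 70.58 dB(A).
So the forklift must be reduced from 89.0 to 70.58 dB(A): IL = 18.42 dB.

18.4 dB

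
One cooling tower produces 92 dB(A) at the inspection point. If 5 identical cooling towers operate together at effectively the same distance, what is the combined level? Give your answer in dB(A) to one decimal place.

L_total = L₁ + 10·log₁₀ N for N identical incoherent sources.
L_total = 92 + 10·log₁₀(5) = 92 + 6.990 = 98.99 dB(A).

99.0 dB(A)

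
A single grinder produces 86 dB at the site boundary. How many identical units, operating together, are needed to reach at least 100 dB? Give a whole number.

26

Need L₁ + 10·log₁₀ N ≥ 100, i.e. log₁₀ N ≥ 1.40.
N ≥ 10^(14.0/10) = 25.119, so N = 26.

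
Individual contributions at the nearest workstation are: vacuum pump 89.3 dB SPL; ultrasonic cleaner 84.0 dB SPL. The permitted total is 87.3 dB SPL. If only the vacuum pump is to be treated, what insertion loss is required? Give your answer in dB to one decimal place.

The untreated sources together contribute 10^(84.0/10) = 2.512e+08, i.e. 84.00 dB SPL.
To meet 87.3 dB SPL overall, the treated vacuum pump may contribute at most 10^(87.3/10) − 2.512e+08 = 2.858e+08, i.e. 84.56 dB SPL.
So the vacuum pump must be reduced from 89.3 to 84.56 dB SPL: IL = 4.74 dB.

4.7 dB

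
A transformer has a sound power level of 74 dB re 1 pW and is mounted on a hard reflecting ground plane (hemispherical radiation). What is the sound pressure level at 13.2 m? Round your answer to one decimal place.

43.6 dB

The power spreads over a hemisphere of area 2π·r², so L_p = L_w − 10·log₁₀(2π·r²).
2π·r² = 1095 m², 10·log₁₀ of that is 30.393 dB.
L_p = 74 − 30.393 = 43.61 dB.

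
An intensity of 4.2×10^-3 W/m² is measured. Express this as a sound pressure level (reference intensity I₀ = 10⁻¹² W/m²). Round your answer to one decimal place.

96.2 dB

L = 10·log₁₀(I/I₀) = 10·log₁₀(4.2×10^-3/10⁻¹²) = 10·log₁₀(4.2×10^9).
L = 10·(0.6232 + 9) = 96.23 dB.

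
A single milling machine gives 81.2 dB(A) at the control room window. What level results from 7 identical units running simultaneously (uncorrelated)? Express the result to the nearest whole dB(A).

90 dB(A)

L_total = L₁ + 10·log₁₀ N for N identical incoherent sources.
L_total = 81.2 + 10·log₁₀(7) = 81.2 + 8.451 = 89.65 dB(A).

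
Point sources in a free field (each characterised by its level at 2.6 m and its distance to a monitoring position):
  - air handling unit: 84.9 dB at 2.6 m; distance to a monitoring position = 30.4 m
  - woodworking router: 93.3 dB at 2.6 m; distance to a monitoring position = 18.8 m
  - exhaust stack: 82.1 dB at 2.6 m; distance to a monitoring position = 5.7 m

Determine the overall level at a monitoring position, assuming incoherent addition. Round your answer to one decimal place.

Apply inverse-square spreading to bring every level to the receiver, then sum 10^(L/10).
air handling unit: 84.9 − 20·log₁₀(30.4/2.6) = 84.9 − 21.36 = 63.54 dB.
woodworking router: 93.3 − 20·log₁₀(18.8/2.6) = 93.3 − 17.18 = 76.12 dB.
exhaust stack: 82.1 − 20·log₁₀(5.7/2.6) = 82.1 − 6.82 = 75.28 dB.
Σ 10^(L/10) = 7.690e+07 → L_total = 10·log₁₀(7.690e+07) = 78.86 dB.

78.9 dB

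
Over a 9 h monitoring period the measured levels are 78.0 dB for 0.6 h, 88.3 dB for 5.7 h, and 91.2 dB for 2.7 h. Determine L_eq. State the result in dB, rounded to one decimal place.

89.2 dB

L_eq = 10·log₁₀[(1/T)·Σ tᵢ·10^(Lᵢ/10)] with T = 9 h.
Σ tᵢ·10^(Lᵢ/10) = 0.6·10^(78.0/10) + 5.7·10^(88.3/10) + 2.7·10^(91.2/10) = 7.451e+09.
L_eq = 10·log₁₀(7.451e+09/9) = 89.18 dB.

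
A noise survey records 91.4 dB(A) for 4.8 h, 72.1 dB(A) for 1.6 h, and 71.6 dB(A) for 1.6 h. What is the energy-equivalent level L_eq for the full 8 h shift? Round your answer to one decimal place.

L_eq = 10·log₁₀[(1/T)·Σ tᵢ·10^(Lᵢ/10)] with T = 8 h.
Σ tᵢ·10^(Lᵢ/10) = 4.8·10^(91.4/10) + 1.6·10^(72.1/10) + 1.6·10^(71.6/10) = 6.675e+09.
L_eq = 10·log₁₀(6.675e+09/8) = 89.21 dB(A).

89.2 dB(A)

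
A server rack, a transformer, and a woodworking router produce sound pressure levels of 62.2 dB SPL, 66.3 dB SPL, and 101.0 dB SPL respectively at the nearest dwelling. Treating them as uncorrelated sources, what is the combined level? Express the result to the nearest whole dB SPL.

101 dB SPL

Incoherent sources combine by intensity addition: L_total = 10·log₁₀(Σ 10^(L_i/10)).
Σ 10^(L/10) = 10^(62.2/10) + 10^(66.3/10) + 10^(101.0/10) = 1.260e+10.
L_total = 10·log₁₀(1.260e+10) = 101.00 dB SPL.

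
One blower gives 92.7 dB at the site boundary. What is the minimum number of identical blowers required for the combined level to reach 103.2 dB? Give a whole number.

12

Need L₁ + 10·log₁₀ N ≥ 103.2, i.e. log₁₀ N ≥ 1.05.
N ≥ 10^(10.5/10) = 11.220, so N = 12.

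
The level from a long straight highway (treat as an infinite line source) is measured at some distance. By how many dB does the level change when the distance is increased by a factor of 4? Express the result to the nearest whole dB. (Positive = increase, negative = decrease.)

A line source loses 3 dB per doubling of distance; generally ΔL = −10·log₁₀(r₂/r₁).
ΔL = −10·log₁₀(4) = -6.02 dB.

-6 dB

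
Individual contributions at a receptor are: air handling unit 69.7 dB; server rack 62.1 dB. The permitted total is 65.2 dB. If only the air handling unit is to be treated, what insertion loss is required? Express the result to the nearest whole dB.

7 dB

Everything except the air handling unit sums to 10^(62.1/10) = 1.622e+06 in linear terms, 62.10 dB.
To meet 65.2 dB overall, the treated air handling unit may contribute at most 10^(65.2/10) − 1.622e+06 = 1.690e+06, i.e. 62.28 dB.
Required insertion loss = 69.7 − 62.28 = 7.42 dB.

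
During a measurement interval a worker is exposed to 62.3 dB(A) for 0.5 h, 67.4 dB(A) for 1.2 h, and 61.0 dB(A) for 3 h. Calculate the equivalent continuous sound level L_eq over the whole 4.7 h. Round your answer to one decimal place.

The energy average is taken in the linear domain: L_eq = 10·log₁₀[(Σ tᵢ·10^(Lᵢ/10))/T], T = 4.7 h.
Σ tᵢ·10^(Lᵢ/10) = 0.5·10^(62.3/10) + 1.2·10^(67.4/10) + 3·10^(61.0/10) = 1.122e+07.
L_eq = 10·log₁₀(1.122e+07/4.7) = 63.78 dB(A).

63.8 dB(A)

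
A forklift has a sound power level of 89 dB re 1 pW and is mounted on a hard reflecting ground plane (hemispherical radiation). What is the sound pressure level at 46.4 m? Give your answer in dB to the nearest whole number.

48 dB

The power spreads over a hemisphere of area 2π·r², so L_p = L_w − 10·log₁₀(2π·r²).
2π·r² = 1.353e+04 m², 10·log₁₀ of that is 41.312 dB.
L_p = 89 − 41.312 = 47.69 dB.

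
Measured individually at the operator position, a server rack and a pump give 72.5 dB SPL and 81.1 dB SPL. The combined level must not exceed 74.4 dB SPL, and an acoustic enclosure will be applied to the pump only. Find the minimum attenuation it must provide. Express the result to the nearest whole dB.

The untreated sources together contribute 10^(72.5/10) = 1.778e+07, i.e. 72.50 dB SPL.
The limit corresponds to 10^(74.4/10) = 2.754e+07; subtracting the fixed part leaves 9.759e+06 for the pump, i.e. 69.89 dB SPL.
Required insertion loss = 81.1 − 69.89 = 11.21 dB.

11 dB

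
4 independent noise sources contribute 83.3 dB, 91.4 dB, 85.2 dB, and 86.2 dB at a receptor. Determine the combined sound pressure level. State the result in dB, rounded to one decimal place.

93.7 dB

Incoherent sources combine by intensity addition: L_total = 10·log₁₀(Σ 10^(L_i/10)).
Σ 10^(L/10) = 10^(83.3/10) + 10^(91.4/10) + 10^(85.2/10) + 10^(86.2/10) = 2.342e+09.
L_total = 10·log₁₀(2.342e+09) = 93.70 dB.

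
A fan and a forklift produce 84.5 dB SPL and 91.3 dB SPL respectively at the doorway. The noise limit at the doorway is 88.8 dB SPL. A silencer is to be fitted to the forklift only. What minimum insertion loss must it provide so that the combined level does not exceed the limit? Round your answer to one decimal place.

4.5 dB

The untreated sources together contribute 10^(84.5/10) = 2.818e+08, i.e. 84.50 dB SPL.
To meet 88.8 dB SPL overall, the treated forklift may contribute at most 10^(88.8/10) − 2.818e+08 = 4.767e+08, i.e. 86.78 dB SPL.
So the forklift must be reduced from 91.3 to 86.78 dB SPL: IL = 4.52 dB.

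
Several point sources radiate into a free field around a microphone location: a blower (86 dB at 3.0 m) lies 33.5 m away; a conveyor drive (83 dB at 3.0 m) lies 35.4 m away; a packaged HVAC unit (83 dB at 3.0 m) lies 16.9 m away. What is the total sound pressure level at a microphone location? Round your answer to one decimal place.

70.4 dB

Apply inverse-square spreading to bring every level to the receiver, then sum 10^(L/10).
blower: 86 − 20·log₁₀(33.5/3.0) = 86 − 20.96 = 65.04 dB.
conveyor drive: 83 − 20·log₁₀(35.4/3.0) = 83 − 21.44 = 61.56 dB.
packaged HVAC unit: 83 − 20·log₁₀(16.9/3.0) = 83 − 15.02 = 67.98 dB.
Σ 10^(L/10) = 1.091e+07 → L_total = 10·log₁₀(1.091e+07) = 70.38 dB.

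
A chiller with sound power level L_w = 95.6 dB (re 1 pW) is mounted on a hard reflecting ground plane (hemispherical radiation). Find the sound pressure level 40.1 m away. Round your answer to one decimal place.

The power spreads over a hemisphere of area 2π·r², so L_p = L_w − 10·log₁₀(2π·r²).
2π·r² = 1.01e+04 m², 10·log₁₀ of that is 40.045 dB.
L_p = 95.6 − 40.045 = 55.56 dB.

55.6 dB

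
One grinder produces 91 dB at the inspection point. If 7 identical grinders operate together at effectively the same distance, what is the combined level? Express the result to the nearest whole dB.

With 7 equal, uncorrelated contributions the intensity is 7× that of one unit, giving a rise of 10·log₁₀ 7.
L_total = 91 + 10·log₁₀(7) = 91 + 8.451 = 99.45 dB.

99 dB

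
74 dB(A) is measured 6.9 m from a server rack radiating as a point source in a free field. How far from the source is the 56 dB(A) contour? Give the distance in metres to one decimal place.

54.8 m

The 18.0 dB drop corresponds to a distance ratio of 10^(18.0/20) for a point source.
r₂ = 6.9·10^((74−56)/20) = 6.9·10^(18.0/20) = 54.81 m.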